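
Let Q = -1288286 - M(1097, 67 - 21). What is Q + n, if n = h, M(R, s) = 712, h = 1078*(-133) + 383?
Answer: -1431989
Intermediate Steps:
h = -142991 (h = -143374 + 383 = -142991)
n = -142991
Q = -1288998 (Q = -1288286 - 1*712 = -1288286 - 712 = -1288998)
Q + n = -1288998 - 142991 = -1431989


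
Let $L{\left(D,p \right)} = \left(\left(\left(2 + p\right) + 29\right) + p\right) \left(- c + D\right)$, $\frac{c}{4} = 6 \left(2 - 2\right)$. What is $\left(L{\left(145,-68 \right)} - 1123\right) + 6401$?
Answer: $-9947$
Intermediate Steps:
$c = 0$ ($c = 4 \cdot 6 \left(2 - 2\right) = 4 \cdot 6 \cdot 0 = 4 \cdot 0 = 0$)
$L{\left(D,p \right)} = D \left(31 + 2 p\right)$ ($L{\left(D,p \right)} = \left(\left(\left(2 + p\right) + 29\right) + p\right) \left(\left(-1\right) 0 + D\right) = \left(\left(31 + p\right) + p\right) \left(0 + D\right) = \left(31 + 2 p\right) D = D \left(31 + 2 p\right)$)
$\left(L{\left(145,-68 \right)} - 1123\right) + 6401 = \left(145 \left(31 + 2 \left(-68\right)\right) - 1123\right) + 6401 = \left(145 \left(31 - 136\right) - 1123\right) + 6401 = \left(145 \left(-105\right) - 1123\right) + 6401 = \left(-15225 - 1123\right) + 6401 = -16348 + 6401 = -9947$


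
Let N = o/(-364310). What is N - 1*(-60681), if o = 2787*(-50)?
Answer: 2210683446/36431 ≈ 60681.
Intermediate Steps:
o = -139350
N = 13935/36431 (N = -139350/(-364310) = -139350*(-1/364310) = 13935/36431 ≈ 0.38250)
N - 1*(-60681) = 13935/36431 - 1*(-60681) = 13935/36431 + 60681 = 2210683446/36431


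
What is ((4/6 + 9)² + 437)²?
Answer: 22791076/81 ≈ 2.8137e+5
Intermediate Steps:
((4/6 + 9)² + 437)² = ((4*(⅙) + 9)² + 437)² = ((⅔ + 9)² + 437)² = ((29/3)² + 437)² = (841/9 + 437)² = (4774/9)² = 22791076/81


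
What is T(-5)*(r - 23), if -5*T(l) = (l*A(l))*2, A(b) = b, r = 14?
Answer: 90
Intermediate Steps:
T(l) = -2*l**2/5 (T(l) = -l*l*2/5 = -l**2*2/5 = -2*l**2/5)
T(-5)*(r - 23) = (-2/5*(-5)**2)*(14 - 23) = -2/5*25*(-9) = -10*(-9) = 90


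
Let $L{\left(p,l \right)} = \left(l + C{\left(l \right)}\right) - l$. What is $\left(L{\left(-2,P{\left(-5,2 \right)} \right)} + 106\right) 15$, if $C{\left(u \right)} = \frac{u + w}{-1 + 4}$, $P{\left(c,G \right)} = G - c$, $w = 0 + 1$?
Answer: $1630$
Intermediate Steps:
$w = 1$
$C{\left(u \right)} = \frac{1}{3} + \frac{u}{3}$ ($C{\left(u \right)} = \frac{u + 1}{-1 + 4} = \frac{1 + u}{3} = \left(1 + u\right) \frac{1}{3} = \frac{1}{3} + \frac{u}{3}$)
$L{\left(p,l \right)} = \frac{1}{3} + \frac{l}{3}$ ($L{\left(p,l \right)} = \left(l + \left(\frac{1}{3} + \frac{l}{3}\right)\right) - l = \left(\frac{1}{3} + \frac{4 l}{3}\right) - l = \frac{1}{3} + \frac{l}{3}$)
$\left(L{\left(-2,P{\left(-5,2 \right)} \right)} + 106\right) 15 = \left(\left(\frac{1}{3} + \frac{2 - -5}{3}\right) + 106\right) 15 = \left(\left(\frac{1}{3} + \frac{2 + 5}{3}\right) + 106\right) 15 = \left(\left(\frac{1}{3} + \frac{1}{3} \cdot 7\right) + 106\right) 15 = \left(\left(\frac{1}{3} + \frac{7}{3}\right) + 106\right) 15 = \left(\frac{8}{3} + 106\right) 15 = \frac{326}{3} \cdot 15 = 1630$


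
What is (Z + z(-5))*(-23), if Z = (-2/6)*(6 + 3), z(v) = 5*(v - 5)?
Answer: 1219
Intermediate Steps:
z(v) = -25 + 5*v (z(v) = 5*(-5 + v) = -25 + 5*v)
Z = -3 (Z = -2*⅙*9 = -⅓*9 = -3)
(Z + z(-5))*(-23) = (-3 + (-25 + 5*(-5)))*(-23) = (-3 + (-25 - 25))*(-23) = (-3 - 50)*(-23) = -53*(-23) = 1219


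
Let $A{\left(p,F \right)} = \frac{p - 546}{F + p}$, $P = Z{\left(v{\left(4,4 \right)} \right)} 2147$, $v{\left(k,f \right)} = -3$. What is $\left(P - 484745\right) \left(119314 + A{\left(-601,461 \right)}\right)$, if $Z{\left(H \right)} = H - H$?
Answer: $- \frac{1619543418543}{28} \approx -5.7841 \cdot 10^{10}$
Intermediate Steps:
$Z{\left(H \right)} = 0$
$P = 0$ ($P = 0 \cdot 2147 = 0$)
$A{\left(p,F \right)} = \frac{-546 + p}{F + p}$
$\left(P - 484745\right) \left(119314 + A{\left(-601,461 \right)}\right) = \left(0 - 484745\right) \left(119314 + \frac{-546 - 601}{461 - 601}\right) = \left(0 - 484745\right) \left(119314 + \frac{1}{-140} \left(-1147\right)\right) = - 484745 \left(119314 - - \frac{1147}{140}\right) = - 484745 \left(119314 + \frac{1147}{140}\right) = \left(-484745\right) \frac{16705107}{140} = - \frac{1619543418543}{28}$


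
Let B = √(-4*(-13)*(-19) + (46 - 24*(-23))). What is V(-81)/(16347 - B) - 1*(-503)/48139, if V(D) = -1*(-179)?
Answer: 91758075868/4287978199687 + 179*I*√390/267224799 ≈ 0.021399 + 1.3228e-5*I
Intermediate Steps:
V(D) = 179
B = I*√390 (B = √(52*(-19) + (46 + 552)) = √(-988 + 598) = √(-390) = I*√390 ≈ 19.748*I)
V(-81)/(16347 - B) - 1*(-503)/48139 = 179/(16347 - I*√390) - 1*(-503)/48139 = 179/(16347 - I*√390) + 503*(1/48139) = 179/(16347 - I*√390) + 503/48139 = 503/48139 + 179/(16347 - I*√390)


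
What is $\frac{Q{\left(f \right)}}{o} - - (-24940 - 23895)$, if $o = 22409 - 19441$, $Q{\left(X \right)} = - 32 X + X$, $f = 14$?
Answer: $- \frac{10353051}{212} \approx -48835.0$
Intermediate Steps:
$Q{\left(X \right)} = - 31 X$
$o = 2968$
$\frac{Q{\left(f \right)}}{o} - - (-24940 - 23895) = \frac{\left(-31\right) 14}{2968} - - (-24940 - 23895) = \left(-434\right) \frac{1}{2968} - \left(-1\right) \left(-48835\right) = - \frac{31}{212} - 48835 = - \frac{10353051}{212}$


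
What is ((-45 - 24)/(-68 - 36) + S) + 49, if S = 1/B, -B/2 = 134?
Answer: 346029/6968 ≈ 49.660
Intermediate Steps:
B = -268 (B = -2*134 = -268)
S = -1/268 (S = 1/(-268) = -1/268 ≈ -0.0037313)
((-45 - 24)/(-68 - 36) + S) + 49 = ((-45 - 24)/(-68 - 36) - 1/268) + 49 = (-69/(-104) - 1/268) + 49 = (-69*(-1/104) - 1/268) + 49 = (69/104 - 1/268) + 49 = 4597/6968 + 49 = 346029/6968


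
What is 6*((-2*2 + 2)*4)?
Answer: -48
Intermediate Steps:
6*((-2*2 + 2)*4) = 6*((-4 + 2)*4) = 6*(-2*4) = 6*(-8) = -48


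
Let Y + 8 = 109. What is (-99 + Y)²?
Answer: 4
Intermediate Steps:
Y = 101 (Y = -8 + 109 = 101)
(-99 + Y)² = (-99 + 101)² = 2² = 4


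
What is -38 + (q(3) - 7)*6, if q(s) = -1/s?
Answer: -82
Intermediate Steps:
-38 + (q(3) - 7)*6 = -38 + (-1/3 - 7)*6 = -38 + (-1*⅓ - 7)*6 = -38 + (-⅓ - 7)*6 = -38 - 22/3*6 = -38 - 44 = -82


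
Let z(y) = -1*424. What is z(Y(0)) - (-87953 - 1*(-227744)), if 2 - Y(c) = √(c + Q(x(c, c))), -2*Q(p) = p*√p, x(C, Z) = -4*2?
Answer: -140215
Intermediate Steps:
x(C, Z) = -8
Q(p) = -p^(3/2)/2 (Q(p) = -p*√p/2 = -p^(3/2)/2)
Y(c) = 2 - √(c + 8*I*√2) (Y(c) = 2 - √(c - (-8)*I*√2) = 2 - √(c + 8*I*√2))
z(y) = -424
z(Y(0)) - (-87953 - 1*(-227744)) = -424 - (-87953 - 1*(-227744)) = -424 - (-87953 + 227744) = -424 - 1*139791 = -424 - 139791 = -140215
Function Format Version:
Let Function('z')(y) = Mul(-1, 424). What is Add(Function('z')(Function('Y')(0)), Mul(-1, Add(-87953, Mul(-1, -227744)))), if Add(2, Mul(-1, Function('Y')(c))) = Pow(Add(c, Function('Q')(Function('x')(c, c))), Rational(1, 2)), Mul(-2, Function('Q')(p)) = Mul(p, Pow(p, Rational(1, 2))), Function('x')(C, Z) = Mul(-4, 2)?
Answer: -140215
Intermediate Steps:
Function('x')(C, Z) = -8
Function('Q')(p) = Mul(Rational(-1, 2), Pow(p, Rational(3, 2))) (Function('Q')(p) = Mul(Rational(-1, 2), Mul(p, Pow(p, Rational(1, 2)))) = Mul(Rational(-1, 2), Pow(p, Rational(3, 2))))
Function('Y')(c) = Add(2, Mul(-1, Pow(Add(c, Mul(8, I, Pow(2, Rational(1, 2)))), Rational(1, 2)))) (Function('Y')(c) = Add(2, Mul(-1, Pow(Add(c, Mul(Rational(-1, 2), Pow(-8, Rational(3, 2)))), Rational(1, 2)))) = Add(2, Mul(-1, Pow(Add(c, Mul(Rational(-1, 2), Mul(-16, I, Pow(2, Rational(1, 2))))), Rational(1, 2)))) = Add(2, Mul(-1, Pow(Add(c, Mul(8, I, Pow(2, Rational(1, 2)))), Rational(1, 2)))))
Function('z')(y) = -424
Add(Function('z')(Function('Y')(0)), Mul(-1, Add(-87953, Mul(-1, -227744)))) = Add(-424, Mul(-1, Add(-87953, Mul(-1, -227744)))) = Add(-424, Mul(-1, Add(-87953, 227744))) = Add(-424, Mul(-1, 139791)) = Add(-424, -139791) = -140215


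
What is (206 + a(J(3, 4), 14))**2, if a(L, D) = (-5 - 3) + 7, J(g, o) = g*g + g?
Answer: 42025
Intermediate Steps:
J(g, o) = g + g**2 (J(g, o) = g**2 + g = g + g**2)
a(L, D) = -1 (a(L, D) = -8 + 7 = -1)
(206 + a(J(3, 4), 14))**2 = (206 - 1)**2 = 205**2 = 42025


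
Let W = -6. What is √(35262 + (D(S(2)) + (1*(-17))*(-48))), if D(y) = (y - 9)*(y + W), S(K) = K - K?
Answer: 2*√9033 ≈ 190.08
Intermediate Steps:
S(K) = 0
D(y) = (-9 + y)*(-6 + y) (D(y) = (y - 9)*(y - 6) = (-9 + y)*(-6 + y))
√(35262 + (D(S(2)) + (1*(-17))*(-48))) = √(35262 + ((54 + 0² - 15*0) + (1*(-17))*(-48))) = √(35262 + ((54 + 0 + 0) - 17*(-48))) = √(35262 + (54 + 816)) = √(35262 + 870) = √36132 = 2*√9033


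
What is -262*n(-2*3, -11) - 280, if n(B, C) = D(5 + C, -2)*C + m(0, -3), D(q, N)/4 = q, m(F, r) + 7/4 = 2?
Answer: -139027/2 ≈ -69514.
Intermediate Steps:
m(F, r) = ¼ (m(F, r) = -7/4 + 2 = ¼)
D(q, N) = 4*q
n(B, C) = ¼ + C*(20 + 4*C) (n(B, C) = (4*(5 + C))*C + ¼ = (20 + 4*C)*C + ¼ = C*(20 + 4*C) + ¼ = ¼ + C*(20 + 4*C))
-262*n(-2*3, -11) - 280 = -262*(¼ + 4*(-11)*(5 - 11)) - 280 = -262*(¼ + 4*(-11)*(-6)) - 280 = -262*(¼ + 264) - 280 = -262*1057/4 - 280 = -138467/2 - 280 = -139027/2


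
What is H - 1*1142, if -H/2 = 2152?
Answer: -5446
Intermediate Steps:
H = -4304 (H = -2*2152 = -4304)
H - 1*1142 = -4304 - 1*1142 = -4304 - 1142 = -5446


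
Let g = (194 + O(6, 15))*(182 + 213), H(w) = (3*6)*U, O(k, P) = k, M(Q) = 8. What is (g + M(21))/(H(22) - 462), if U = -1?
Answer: -823/5 ≈ -164.60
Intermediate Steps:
H(w) = -18 (H(w) = (3*6)*(-1) = 18*(-1) = -18)
g = 79000 (g = (194 + 6)*(182 + 213) = 200*395 = 79000)
(g + M(21))/(H(22) - 462) = (79000 + 8)/(-18 - 462) = 79008/(-480) = 79008*(-1/480) = -823/5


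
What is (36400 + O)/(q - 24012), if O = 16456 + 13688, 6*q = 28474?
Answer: -199632/57799 ≈ -3.4539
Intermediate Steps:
q = 14237/3 (q = (1/6)*28474 = 14237/3 ≈ 4745.7)
O = 30144
(36400 + O)/(q - 24012) = (36400 + 30144)/(14237/3 - 24012) = 66544/(-57799/3) = 66544*(-3/57799) = -199632/57799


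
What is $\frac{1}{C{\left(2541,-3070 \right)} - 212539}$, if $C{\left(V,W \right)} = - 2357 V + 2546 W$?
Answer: $- \frac{1}{14017896} \approx -7.1337 \cdot 10^{-8}$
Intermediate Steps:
$\frac{1}{C{\left(2541,-3070 \right)} - 212539} = \frac{1}{\left(\left(-2357\right) 2541 + 2546 \left(-3070\right)\right) - 212539} = \frac{1}{\left(-5989137 - 7816220\right) - 212539} = \frac{1}{-13805357 - 212539} = \frac{1}{-14017896} = - \frac{1}{14017896}$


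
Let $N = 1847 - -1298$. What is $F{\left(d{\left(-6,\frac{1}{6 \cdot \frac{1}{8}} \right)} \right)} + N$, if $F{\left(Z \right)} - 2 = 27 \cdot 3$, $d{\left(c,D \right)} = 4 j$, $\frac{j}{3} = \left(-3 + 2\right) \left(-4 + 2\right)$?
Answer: $3228$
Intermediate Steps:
$j = 6$ ($j = 3 \left(-3 + 2\right) \left(-4 + 2\right) = 3 \left(\left(-1\right) \left(-2\right)\right) = 3 \cdot 2 = 6$)
$d{\left(c,D \right)} = 24$ ($d{\left(c,D \right)} = 4 \cdot 6 = 24$)
$F{\left(Z \right)} = 83$ ($F{\left(Z \right)} = 2 + 27 \cdot 3 = 2 + 81 = 83$)
$N = 3145$ ($N = 1847 + 1298 = 3145$)
$F{\left(d{\left(-6,\frac{1}{6 \cdot \frac{1}{8}} \right)} \right)} + N = 83 + 3145 = 3228$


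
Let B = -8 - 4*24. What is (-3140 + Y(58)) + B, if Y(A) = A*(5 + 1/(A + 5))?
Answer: -186044/63 ≈ -2953.1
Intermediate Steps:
Y(A) = A*(5 + 1/(5 + A))
B = -104 (B = -8 - 96 = -104)
(-3140 + Y(58)) + B = (-3140 + 58*(26 + 5*58)/(5 + 58)) - 104 = (-3140 + 58*(26 + 290)/63) - 104 = (-3140 + 58*(1/63)*316) - 104 = (-3140 + 18328/63) - 104 = -179492/63 - 104 = -186044/63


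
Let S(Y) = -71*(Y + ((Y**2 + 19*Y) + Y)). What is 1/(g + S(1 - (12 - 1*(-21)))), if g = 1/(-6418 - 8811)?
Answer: -15229/380603169 ≈ -4.0013e-5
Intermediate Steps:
g = -1/15229 (g = 1/(-15229) = -1/15229 ≈ -6.5664e-5)
S(Y) = -1491*Y - 71*Y**2 (S(Y) = -71*(Y + (Y**2 + 20*Y)) = -71*(Y**2 + 21*Y) = -1491*Y - 71*Y**2)
1/(g + S(1 - (12 - 1*(-21)))) = 1/(-1/15229 - 71*(1 - (12 - 1*(-21)))*(21 + (1 - (12 - 1*(-21))))) = 1/(-1/15229 - 71*(1 - (12 + 21))*(21 + (1 - (12 + 21)))) = 1/(-1/15229 - 71*(1 - 1*33)*(21 + (1 - 1*33))) = 1/(-1/15229 - 71*(1 - 33)*(21 + (1 - 33))) = 1/(-1/15229 - 71*(-32)*(21 - 32)) = 1/(-1/15229 - 71*(-32)*(-11)) = 1/(-1/15229 - 24992) = 1/(-380603169/15229) = -15229/380603169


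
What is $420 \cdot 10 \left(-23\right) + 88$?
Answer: $-96512$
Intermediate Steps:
$420 \cdot 10 \left(-23\right) + 88 = 420 \left(-230\right) + 88 = -96600 + 88 = -96512$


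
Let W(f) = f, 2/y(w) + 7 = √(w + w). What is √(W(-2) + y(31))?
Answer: √(16 - 2*√62)/√(-7 + √62) ≈ 0.53694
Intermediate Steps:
y(w) = 2/(-7 + √2*√w) (y(w) = 2/(-7 + √(w + w)) = 2/(-7 + √(2*w)) = 2/(-7 + √2*√w))
√(W(-2) + y(31)) = √(-2 + 2/(-7 + √2*√31)) = √(-2 + 2/(-7 + √62))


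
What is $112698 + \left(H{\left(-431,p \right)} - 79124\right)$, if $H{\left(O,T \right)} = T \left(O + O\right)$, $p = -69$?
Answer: $93052$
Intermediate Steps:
$H{\left(O,T \right)} = 2 O T$ ($H{\left(O,T \right)} = T 2 O = 2 O T$)
$112698 + \left(H{\left(-431,p \right)} - 79124\right) = 112698 + \left(2 \left(-431\right) \left(-69\right) - 79124\right) = 112698 + \left(59478 - 79124\right) = 112698 - 19646 = 93052$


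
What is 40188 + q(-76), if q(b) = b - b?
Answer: 40188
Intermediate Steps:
q(b) = 0
40188 + q(-76) = 40188 + 0 = 40188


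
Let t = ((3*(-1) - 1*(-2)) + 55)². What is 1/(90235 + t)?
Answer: 1/93151 ≈ 1.0735e-5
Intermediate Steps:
t = 2916 (t = ((-3 + 2) + 55)² = (-1 + 55)² = 54² = 2916)
1/(90235 + t) = 1/(90235 + 2916) = 1/93151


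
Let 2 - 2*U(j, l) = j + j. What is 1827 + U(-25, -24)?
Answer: 1853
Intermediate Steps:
U(j, l) = 1 - j (U(j, l) = 1 - (j + j)/2 = 1 - j)
1827 + U(-25, -24) = 1827 + (1 - 1*(-25)) = 1827 + (1 + 25) = 1827 + 26 = 1853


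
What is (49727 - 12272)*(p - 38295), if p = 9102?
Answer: -1093423815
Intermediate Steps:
(49727 - 12272)*(p - 38295) = (49727 - 12272)*(9102 - 38295) = 37455*(-29193) = -1093423815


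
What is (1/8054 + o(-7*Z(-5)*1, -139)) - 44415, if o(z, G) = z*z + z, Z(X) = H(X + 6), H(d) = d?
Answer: -357380141/8054 ≈ -44373.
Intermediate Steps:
Z(X) = 6 + X (Z(X) = X + 6 = 6 + X)
o(z, G) = z + z**2 (o(z, G) = z**2 + z = z + z**2)
(1/8054 + o(-7*Z(-5)*1, -139)) - 44415 = (1/8054 + (-7*(6 - 5)*1)*(1 - 7*(6 - 5)*1)) - 44415 = (1/8054 + (-7*1*1)*(1 - 7*1*1)) - 44415 = (1/8054 + (-7*1)*(1 - 7*1)) - 44415 = (1/8054 - 7*(1 - 7)) - 44415 = (1/8054 - 7*(-6)) - 44415 = (1/8054 + 42) - 44415 = 338269/8054 - 44415 = -357380141/8054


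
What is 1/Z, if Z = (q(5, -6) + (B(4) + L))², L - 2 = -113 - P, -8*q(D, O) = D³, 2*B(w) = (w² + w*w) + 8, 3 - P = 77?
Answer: 64/68121 ≈ 0.00093950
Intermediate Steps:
P = -74 (P = 3 - 1*77 = 3 - 77 = -74)
B(w) = 4 + w² (B(w) = ((w² + w*w) + 8)/2 = ((w² + w²) + 8)/2 = (2*w² + 8)/2 = (8 + 2*w²)/2 = 4 + w²)
q(D, O) = -D³/8
L = -37 (L = 2 + (-113 - 1*(-74)) = 2 + (-113 + 74) = 2 - 39 = -37)
Z = 68121/64 (Z = (-⅛*5³ + ((4 + 4²) - 37))² = (-⅛*125 + ((4 + 16) - 37))² = (-125/8 + (20 - 37))² = (-125/8 - 17)² = (-261/8)² = 68121/64 ≈ 1064.4)
1/Z = 1/(68121/64) = 64/68121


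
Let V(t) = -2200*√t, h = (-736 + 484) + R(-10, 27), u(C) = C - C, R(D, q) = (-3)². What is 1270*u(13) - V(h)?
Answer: 19800*I*√3 ≈ 34295.0*I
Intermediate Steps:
R(D, q) = 9
u(C) = 0
h = -243 (h = (-736 + 484) + 9 = -252 + 9 = -243)
1270*u(13) - V(h) = 1270*0 - (-2200)*√(-243) = 0 - (-2200)*9*I*√3 = 0 - (-19800)*I*√3 = 0 + 19800*I*√3 = 19800*I*√3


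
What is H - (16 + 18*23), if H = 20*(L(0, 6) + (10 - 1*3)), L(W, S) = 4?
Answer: -210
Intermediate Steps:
H = 220 (H = 20*(4 + (10 - 1*3)) = 20*(4 + (10 - 3)) = 20*(4 + 7) = 20*11 = 220)
H - (16 + 18*23) = 220 - (16 + 18*23) = 220 - (16 + 414) = 220 - 1*430 = 220 - 430 = -210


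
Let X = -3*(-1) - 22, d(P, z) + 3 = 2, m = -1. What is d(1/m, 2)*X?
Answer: 19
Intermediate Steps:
d(P, z) = -1 (d(P, z) = -3 + 2 = -1)
X = -19 (X = 3 - 22 = -19)
d(1/m, 2)*X = -1*(-19) = 19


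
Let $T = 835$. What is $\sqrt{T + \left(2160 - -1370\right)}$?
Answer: $3 \sqrt{485} \approx 66.068$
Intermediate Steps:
$\sqrt{T + \left(2160 - -1370\right)} = \sqrt{835 + \left(2160 - -1370\right)} = \sqrt{835 + \left(2160 + 1370\right)} = \sqrt{835 + 3530} = \sqrt{4365} = 3 \sqrt{485}$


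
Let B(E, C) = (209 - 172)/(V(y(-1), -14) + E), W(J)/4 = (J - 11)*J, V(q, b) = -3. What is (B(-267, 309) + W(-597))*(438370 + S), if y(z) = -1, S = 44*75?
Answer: 17314084237181/27 ≈ 6.4126e+11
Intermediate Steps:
S = 3300
W(J) = 4*J*(-11 + J) (W(J) = 4*((J - 11)*J) = 4*((-11 + J)*J) = 4*(J*(-11 + J)) = 4*J*(-11 + J))
B(E, C) = 37/(-3 + E) (B(E, C) = (209 - 172)/(-3 + E) = 37/(-3 + E))
(B(-267, 309) + W(-597))*(438370 + S) = (37/(-3 - 267) + 4*(-597)*(-11 - 597))*(438370 + 3300) = (37/(-270) + 4*(-597)*(-608))*441670 = (37*(-1/270) + 1451904)*441670 = (-37/270 + 1451904)*441670 = (392014043/270)*441670 = 17314084237181/27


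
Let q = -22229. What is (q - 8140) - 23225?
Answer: -53594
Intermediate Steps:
(q - 8140) - 23225 = (-22229 - 8140) - 23225 = -30369 - 23225 = -53594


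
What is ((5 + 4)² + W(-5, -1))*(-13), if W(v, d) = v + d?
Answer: -975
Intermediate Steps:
W(v, d) = d + v
((5 + 4)² + W(-5, -1))*(-13) = ((5 + 4)² + (-1 - 5))*(-13) = (9² - 6)*(-13) = (81 - 6)*(-13) = 75*(-13) = -975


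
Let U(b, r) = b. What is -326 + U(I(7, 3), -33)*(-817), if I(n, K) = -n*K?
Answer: 16831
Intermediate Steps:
I(n, K) = -K*n
-326 + U(I(7, 3), -33)*(-817) = -326 - 1*3*7*(-817) = -326 - 21*(-817) = -326 + 17157 = 16831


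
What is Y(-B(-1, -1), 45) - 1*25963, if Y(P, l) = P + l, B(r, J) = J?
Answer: -25917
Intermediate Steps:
Y(-B(-1, -1), 45) - 1*25963 = (-1*(-1) + 45) - 1*25963 = (1 + 45) - 25963 = 46 - 25963 = -25917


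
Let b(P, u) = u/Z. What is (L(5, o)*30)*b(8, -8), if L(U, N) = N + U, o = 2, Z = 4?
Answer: -420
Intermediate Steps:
b(P, u) = u/4
(L(5, o)*30)*b(8, -8) = ((2 + 5)*30)*((¼)*(-8)) = (7*30)*(-2) = 210*(-2) = -420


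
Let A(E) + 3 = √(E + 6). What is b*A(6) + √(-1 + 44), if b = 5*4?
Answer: -60 + √43 + 40*√3 ≈ 15.839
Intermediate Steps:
b = 20
A(E) = -3 + √(6 + E) (A(E) = -3 + √(E + 6) = -3 + √(6 + E))
b*A(6) + √(-1 + 44) = 20*(-3 + √(6 + 6)) + √(-1 + 44) = 20*(-3 + √12) + √43 = 20*(-3 + 2*√3) + √43 = (-60 + 40*√3) + √43 = -60 + √43 + 40*√3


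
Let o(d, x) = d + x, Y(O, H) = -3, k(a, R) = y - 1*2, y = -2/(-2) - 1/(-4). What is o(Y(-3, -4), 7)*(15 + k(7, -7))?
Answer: 57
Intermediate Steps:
y = 5/4 (y = -2*(-1/2) - 1*(-1/4) = 1 + 1/4 = 5/4 ≈ 1.2500)
k(a, R) = -3/4 (k(a, R) = 5/4 - 1*2 = 5/4 - 2 = -3/4)
o(Y(-3, -4), 7)*(15 + k(7, -7)) = (-3 + 7)*(15 - 3/4) = 4*(57/4) = 57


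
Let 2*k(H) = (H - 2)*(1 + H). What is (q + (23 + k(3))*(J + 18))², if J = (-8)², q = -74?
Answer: 3904576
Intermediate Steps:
k(H) = (1 + H)*(-2 + H)/2 (k(H) = ((H - 2)*(1 + H))/2 = ((-2 + H)*(1 + H))/2 = ((1 + H)*(-2 + H))/2 = (1 + H)*(-2 + H)/2)
J = 64
(q + (23 + k(3))*(J + 18))² = (-74 + (23 + (-1 + (½)*3² - ½*3))*(64 + 18))² = (-74 + (23 + (-1 + (½)*9 - 3/2))*82)² = (-74 + (23 + (-1 + 9/2 - 3/2))*82)² = (-74 + (23 + 2)*82)² = (-74 + 25*82)² = (-74 + 2050)² = 1976² = 3904576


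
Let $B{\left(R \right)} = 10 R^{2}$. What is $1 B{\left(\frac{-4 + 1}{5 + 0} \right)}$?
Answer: $\frac{18}{5} \approx 3.6$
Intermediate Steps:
$1 B{\left(\frac{-4 + 1}{5 + 0} \right)} = 1 \cdot 10 \left(\frac{-4 + 1}{5 + 0}\right)^{2} = 1 \cdot 10 \left(- \frac{3}{5}\right)^{2} = 1 \cdot 10 \cdot \frac{9}{25} = 1 \cdot \frac{18}{5} = \frac{18}{5}$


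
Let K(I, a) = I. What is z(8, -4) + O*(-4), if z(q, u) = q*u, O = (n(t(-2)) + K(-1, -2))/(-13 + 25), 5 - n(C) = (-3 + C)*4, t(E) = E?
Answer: -40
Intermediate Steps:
n(C) = 17 - 4*C (n(C) = 5 - (-3 + C)*4 = 5 - (-12 + 4*C) = 5 + (12 - 4*C) = 17 - 4*C)
O = 2 (O = ((17 - 4*(-2)) - 1)/(-13 + 25) = ((17 + 8) - 1)/12 = (25 - 1)*(1/12) = 24*(1/12) = 2)
z(8, -4) + O*(-4) = 8*(-4) + 2*(-4) = -32 - 8 = -40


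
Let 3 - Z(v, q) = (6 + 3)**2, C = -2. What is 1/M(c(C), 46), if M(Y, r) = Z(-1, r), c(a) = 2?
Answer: -1/78 ≈ -0.012821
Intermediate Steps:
Z(v, q) = -78 (Z(v, q) = 3 - (6 + 3)**2 = 3 - 1*9**2 = 3 - 1*81 = 3 - 81 = -78)
M(Y, r) = -78
1/M(c(C), 46) = 1/(-78) = -1/78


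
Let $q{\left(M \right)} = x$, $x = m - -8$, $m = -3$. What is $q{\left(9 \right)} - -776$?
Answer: $781$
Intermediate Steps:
$x = 5$ ($x = -3 - -8 = -3 + 8 = 5$)
$q{\left(M \right)} = 5$
$q{\left(9 \right)} - -776 = 5 - -776 = 5 + 776 = 781$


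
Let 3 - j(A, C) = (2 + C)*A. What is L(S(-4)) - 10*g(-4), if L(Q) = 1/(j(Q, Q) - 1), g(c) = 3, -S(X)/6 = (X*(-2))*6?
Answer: -2470981/82366 ≈ -30.000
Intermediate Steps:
S(X) = 72*X (S(X) = -6*X*(-2)*6 = -6*(-2*X)*6 = -(-72)*X = 72*X)
j(A, C) = 3 - A*(2 + C) (j(A, C) = 3 - (2 + C)*A = 3 - A*(2 + C))
L(Q) = 1/(2 - Q² - 2*Q) (L(Q) = 1/((3 - 2*Q - Q*Q) - 1) = 1/((3 - 2*Q - Q²) - 1) = 1/((3 - Q² - 2*Q) - 1) = 1/(2 - Q² - 2*Q))
L(S(-4)) - 10*g(-4) = -1/(-2 + (72*(-4))² + 2*(72*(-4))) - 10*3 = -1/(-2 + (-288)² + 2*(-288)) - 30 = -1/(-2 + 82944 - 576) - 30 = -1/82366 - 30 = -2470981/82366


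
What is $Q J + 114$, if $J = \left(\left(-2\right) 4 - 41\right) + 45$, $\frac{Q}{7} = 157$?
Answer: $-4282$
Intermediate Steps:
$Q = 1099$ ($Q = 7 \cdot 157 = 1099$)
$J = -4$ ($J = \left(-8 - 41\right) + 45 = -49 + 45 = -4$)
$Q J + 114 = 1099 \left(-4\right) + 114 = -4396 + 114 = -4282$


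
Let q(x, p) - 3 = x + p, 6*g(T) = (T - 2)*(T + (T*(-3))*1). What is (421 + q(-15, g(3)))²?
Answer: 166464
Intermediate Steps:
g(T) = -T*(-2 + T)/3 (g(T) = ((T - 2)*(T + (T*(-3))*1))/6 = ((-2 + T)*(T - 3*T*1))/6 = ((-2 + T)*(T - 3*T))/6 = ((-2 + T)*(-2*T))/6 = (-2*T*(-2 + T))/6 = -T*(-2 + T)/3)
q(x, p) = 3 + p + x (q(x, p) = 3 + (x + p) = 3 + (p + x) = 3 + p + x)
(421 + q(-15, g(3)))² = (421 + (3 + (⅓)*3*(2 - 1*3) - 15))² = (421 + (3 + (⅓)*3*(2 - 3) - 15))² = (421 + (3 + (⅓)*3*(-1) - 15))² = (421 + (3 - 1 - 15))² = (421 - 13)² = 408² = 166464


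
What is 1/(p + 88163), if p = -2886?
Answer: 1/85277 ≈ 1.1726e-5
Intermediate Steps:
1/(p + 88163) = 1/(-2886 + 88163) = 1/85277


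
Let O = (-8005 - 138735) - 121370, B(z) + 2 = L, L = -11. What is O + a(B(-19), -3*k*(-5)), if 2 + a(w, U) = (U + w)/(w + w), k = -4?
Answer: -6970839/26 ≈ -2.6811e+5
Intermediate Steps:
B(z) = -13 (B(z) = -2 - 11 = -13)
a(w, U) = -2 + (U + w)/(2*w) (a(w, U) = -2 + (U + w)/(w + w) = -2 + (U + w)/((2*w)) = -2 + (U + w)*(1/(2*w)) = -2 + (U + w)/(2*w))
O = -268110 (O = -146740 - 121370 = -268110)
O + a(B(-19), -3*k*(-5)) = -268110 + (½)*(-3*(-4)*(-5) - 3*(-13))/(-13) = -268110 + (½)*(-1/13)*(12*(-5) + 39) = -268110 + (½)*(-1/13)*(-60 + 39) = -268110 + (½)*(-1/13)*(-21) = -268110 + 21/26 = -6970839/26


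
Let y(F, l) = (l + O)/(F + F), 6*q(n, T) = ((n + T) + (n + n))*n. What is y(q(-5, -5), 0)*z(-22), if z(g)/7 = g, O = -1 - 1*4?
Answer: 231/10 ≈ 23.100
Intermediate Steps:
O = -5 (O = -1 - 4 = -5)
q(n, T) = n*(T + 3*n)/6 (q(n, T) = (((n + T) + (n + n))*n)/6 = (((T + n) + 2*n)*n)/6 = ((T + 3*n)*n)/6 = (n*(T + 3*n))/6 = n*(T + 3*n)/6)
y(F, l) = (-5 + l)/(2*F) (y(F, l) = (l - 5)/(F + F) = (-5 + l)/((2*F)) = (-5 + l)*(1/(2*F)) = (-5 + l)/(2*F))
z(g) = 7*g
y(q(-5, -5), 0)*z(-22) = ((-5 + 0)/(2*(((1/6)*(-5)*(-5 + 3*(-5))))))*(7*(-22)) = ((1/2)*(-5)/((1/6)*(-5)*(-5 - 15)))*(-154) = ((1/2)*(-5)/((1/6)*(-5)*(-20)))*(-154) = ((1/2)*(-5)/(50/3))*(-154) = ((1/2)*(3/50)*(-5))*(-154) = -3/20*(-154) = 231/10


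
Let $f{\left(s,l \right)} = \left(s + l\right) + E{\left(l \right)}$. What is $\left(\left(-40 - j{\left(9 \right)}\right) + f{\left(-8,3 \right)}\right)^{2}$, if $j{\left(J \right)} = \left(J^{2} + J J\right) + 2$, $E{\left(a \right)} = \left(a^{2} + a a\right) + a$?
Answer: $35344$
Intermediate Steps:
$E{\left(a \right)} = a + 2 a^{2}$ ($E{\left(a \right)} = \left(a^{2} + a^{2}\right) + a = 2 a^{2} + a = a + 2 a^{2}$)
$j{\left(J \right)} = 2 + 2 J^{2}$ ($j{\left(J \right)} = \left(J^{2} + J^{2}\right) + 2 = 2 J^{2} + 2 = 2 + 2 J^{2}$)
$f{\left(s,l \right)} = l + s + l \left(1 + 2 l\right)$ ($f{\left(s,l \right)} = \left(s + l\right) + l \left(1 + 2 l\right) = \left(l + s\right) + l \left(1 + 2 l\right) = l + s + l \left(1 + 2 l\right)$)
$\left(\left(-40 - j{\left(9 \right)}\right) + f{\left(-8,3 \right)}\right)^{2} = \left(\left(-40 - \left(2 + 2 \cdot 9^{2}\right)\right) + \left(3 - 8 + 3 \left(1 + 2 \cdot 3\right)\right)\right)^{2} = \left(\left(-40 - \left(2 + 2 \cdot 81\right)\right) + \left(3 - 8 + 3 \left(1 + 6\right)\right)\right)^{2} = \left(\left(-40 - \left(2 + 162\right)\right) + \left(3 - 8 + 3 \cdot 7\right)\right)^{2} = \left(\left(-40 - 164\right) + \left(3 - 8 + 21\right)\right)^{2} = \left(\left(-40 - 164\right) + 16\right)^{2} = \left(-204 + 16\right)^{2} = \left(-188\right)^{2} = 35344$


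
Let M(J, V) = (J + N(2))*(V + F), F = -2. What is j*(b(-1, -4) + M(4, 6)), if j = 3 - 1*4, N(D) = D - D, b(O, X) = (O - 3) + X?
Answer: -8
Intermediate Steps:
b(O, X) = -3 + O + X (b(O, X) = (-3 + O) + X = -3 + O + X)
N(D) = 0
M(J, V) = J*(-2 + V) (M(J, V) = (J + 0)*(V - 2) = J*(-2 + V))
j = -1 (j = 3 - 4 = -1)
j*(b(-1, -4) + M(4, 6)) = -((-3 - 1 - 4) + 4*(-2 + 6)) = -(-8 + 4*4) = -(-8 + 16) = -1*8 = -8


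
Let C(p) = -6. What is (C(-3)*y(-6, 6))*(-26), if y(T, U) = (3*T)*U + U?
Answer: -15912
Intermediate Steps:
y(T, U) = U + 3*T*U (y(T, U) = 3*T*U + U = U + 3*T*U)
(C(-3)*y(-6, 6))*(-26) = -36*(1 + 3*(-6))*(-26) = -36*(1 - 18)*(-26) = -36*(-17)*(-26) = -6*(-102)*(-26) = 612*(-26) = -15912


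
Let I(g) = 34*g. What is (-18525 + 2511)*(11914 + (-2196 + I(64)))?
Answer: -190470516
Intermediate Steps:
(-18525 + 2511)*(11914 + (-2196 + I(64))) = (-18525 + 2511)*(11914 + (-2196 + 34*64)) = -16014*(11914 + (-2196 + 2176)) = -16014*(11914 - 20) = -16014*11894 = -190470516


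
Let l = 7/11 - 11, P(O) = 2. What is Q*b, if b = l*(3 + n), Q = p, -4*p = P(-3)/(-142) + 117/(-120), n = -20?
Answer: 2721921/62480 ≈ 43.565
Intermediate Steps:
l = -114/11 (l = 7*(1/11) - 11 = 7/11 - 11 = -114/11 ≈ -10.364)
p = 2809/11360 (p = -(2/(-142) + 117/(-120))/4 = -(2*(-1/142) + 117*(-1/120))/4 = -(-1/71 - 39/40)/4 = -1/4*(-2809/2840) = 2809/11360 ≈ 0.24727)
Q = 2809/11360 ≈ 0.24727
b = 1938/11 (b = -114*(3 - 20)/11 = -114/11*(-17) = 1938/11 ≈ 176.18)
Q*b = (2809/11360)*(1938/11) = 2721921/62480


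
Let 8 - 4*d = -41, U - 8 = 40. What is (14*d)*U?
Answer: 8232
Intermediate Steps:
U = 48 (U = 8 + 40 = 48)
d = 49/4 (d = 2 - 1/4*(-41) = 2 + 41/4 = 49/4 ≈ 12.250)
(14*d)*U = (14*(49/4))*48 = (343/2)*48 = 8232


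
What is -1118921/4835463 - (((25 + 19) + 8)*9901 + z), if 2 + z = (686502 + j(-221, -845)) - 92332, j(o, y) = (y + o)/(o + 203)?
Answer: -16088737986136/14506389 ≈ -1.1091e+6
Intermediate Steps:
j(o, y) = (o + y)/(203 + o)
z = 5348045/9 (z = -2 + ((686502 + (-221 - 845)/(203 - 221)) - 92332) = -2 + ((686502 - 1066/(-18)) - 92332) = -2 + ((686502 - 1/18*(-1066)) - 92332) = -2 + ((686502 + 533/9) - 92332) = -2 + (6179051/9 - 92332) = -2 + 5348063/9 = 5348045/9 ≈ 5.9423e+5)
-1118921/4835463 - (((25 + 19) + 8)*9901 + z) = -1118921/4835463 - (((25 + 19) + 8)*9901 + 5348045/9) = -1118921*1/4835463 - ((44 + 8)*9901 + 5348045/9) = -1118921/4835463 - (52*9901 + 5348045/9) = -1118921/4835463 - (514852 + 5348045/9) = -1118921/4835463 - 1*9981713/9 = -1118921/4835463 - 9981713/9 = -16088737986136/14506389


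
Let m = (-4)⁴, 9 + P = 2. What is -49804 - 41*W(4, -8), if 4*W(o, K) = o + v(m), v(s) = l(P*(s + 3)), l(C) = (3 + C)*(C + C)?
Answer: -67321210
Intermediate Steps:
P = -7 (P = -9 + 2 = -7)
m = 256
l(C) = 2*C*(3 + C) (l(C) = (3 + C)*(2*C) = 2*C*(3 + C))
v(s) = 2*(-21 - 7*s)*(-18 - 7*s) (v(s) = 2*(-7*(s + 3))*(3 - 7*(s + 3)) = 2*(-7*(3 + s))*(3 - 7*(3 + s)) = 2*(-21 - 7*s)*(3 + (-21 - 7*s)) = 2*(-21 - 7*s)*(-18 - 7*s))
W(o, K) = 1640765 + o/4 (W(o, K) = (o + 14*(3 + 256)*(18 + 7*256))/4 = (o + 14*259*(18 + 1792))/4 = (o + 14*259*1810)/4 = (o + 6563060)/4 = (6563060 + o)/4 = 1640765 + o/4)
-49804 - 41*W(4, -8) = -49804 - 41*(1640765 + (¼)*4) = -49804 - 41*(1640765 + 1) = -49804 - 41*1640766 = -49804 - 1*67271406 = -49804 - 67271406 = -67321210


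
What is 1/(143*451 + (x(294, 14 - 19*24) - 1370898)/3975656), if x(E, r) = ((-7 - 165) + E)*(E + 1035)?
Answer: 496957/32050096706 ≈ 1.5506e-5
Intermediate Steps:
x(E, r) = (-172 + E)*(1035 + E)
1/(143*451 + (x(294, 14 - 19*24) - 1370898)/3975656) = 1/(143*451 + ((-178020 + 294**2 + 863*294) - 1370898)/3975656) = 1/(64493 + ((-178020 + 86436 + 253722) - 1370898)*(1/3975656)) = 1/(64493 + (162138 - 1370898)*(1/3975656)) = 1/(64493 - 1208760*1/3975656) = 1/(64493 - 151095/496957) = 1/(32050096706/496957) = 496957/32050096706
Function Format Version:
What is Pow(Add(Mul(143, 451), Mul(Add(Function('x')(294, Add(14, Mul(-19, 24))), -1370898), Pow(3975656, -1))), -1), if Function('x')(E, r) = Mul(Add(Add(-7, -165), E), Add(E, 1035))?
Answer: Rational(496957, 32050096706) ≈ 1.5506e-5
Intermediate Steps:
Function('x')(E, r) = Mul(Add(-172, E), Add(1035, E))
Pow(Add(Mul(143, 451), Mul(Add(Function('x')(294, Add(14, Mul(-19, 24))), -1370898), Pow(3975656, -1))), -1) = Pow(Add(Mul(143, 451), Mul(Add(Add(-178020, Pow(294, 2), Mul(863, 294)), -1370898), Pow(3975656, -1))), -1) = Pow(Add(64493, Mul(Add(Add(-178020, 86436, 253722), -1370898), Rational(1, 3975656))), -1) = Pow(Add(64493, Mul(Add(162138, -1370898), Rational(1, 3975656))), -1) = Pow(Add(64493, Mul(-1208760, Rational(1, 3975656))), -1) = Pow(Add(64493, Rational(-151095, 496957)), -1) = Pow(Rational(32050096706, 496957), -1) = Rational(496957, 32050096706)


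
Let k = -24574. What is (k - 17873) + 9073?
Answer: -33374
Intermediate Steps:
(k - 17873) + 9073 = (-24574 - 17873) + 9073 = -42447 + 9073 = -33374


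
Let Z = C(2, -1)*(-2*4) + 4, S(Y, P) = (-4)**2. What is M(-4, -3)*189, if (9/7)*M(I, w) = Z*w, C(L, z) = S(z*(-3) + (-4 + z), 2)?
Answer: 54684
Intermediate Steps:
S(Y, P) = 16
C(L, z) = 16
Z = -124 (Z = 16*(-2*4) + 4 = 16*(-8) + 4 = -128 + 4 = -124)
M(I, w) = -868*w/9 (M(I, w) = 7*(-124*w)/9 = -868*w/9)
M(-4, -3)*189 = -868/9*(-3)*189 = (868/3)*189 = 54684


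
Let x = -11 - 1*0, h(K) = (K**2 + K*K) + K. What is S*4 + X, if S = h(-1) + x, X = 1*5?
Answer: -35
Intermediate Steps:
h(K) = K + 2*K**2 (h(K) = (K**2 + K**2) + K = 2*K**2 + K = K + 2*K**2)
x = -11 (x = -11 + 0 = -11)
X = 5
S = -10 (S = -(1 + 2*(-1)) - 11 = -(1 - 2) - 11 = -1*(-1) - 11 = 1 - 11 = -10)
S*4 + X = -10*4 + 5 = -40 + 5 = -35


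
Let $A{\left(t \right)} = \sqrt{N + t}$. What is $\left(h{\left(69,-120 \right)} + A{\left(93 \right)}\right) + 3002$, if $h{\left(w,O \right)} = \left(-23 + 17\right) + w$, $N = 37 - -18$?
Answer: $3065 + 2 \sqrt{37} \approx 3077.2$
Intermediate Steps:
$N = 55$ ($N = 37 + 18 = 55$)
$h{\left(w,O \right)} = -6 + w$
$A{\left(t \right)} = \sqrt{55 + t}$
$\left(h{\left(69,-120 \right)} + A{\left(93 \right)}\right) + 3002 = \left(\left(-6 + 69\right) + \sqrt{55 + 93}\right) + 3002 = \left(63 + \sqrt{148}\right) + 3002 = \left(63 + 2 \sqrt{37}\right) + 3002 = 3065 + 2 \sqrt{37}$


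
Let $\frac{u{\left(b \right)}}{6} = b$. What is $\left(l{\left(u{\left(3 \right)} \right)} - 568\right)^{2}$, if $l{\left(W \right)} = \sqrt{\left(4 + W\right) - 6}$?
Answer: $318096$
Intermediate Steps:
$u{\left(b \right)} = 6 b$
$l{\left(W \right)} = \sqrt{-2 + W}$
$\left(l{\left(u{\left(3 \right)} \right)} - 568\right)^{2} = \left(\sqrt{-2 + 6 \cdot 3} - 568\right)^{2} = \left(\sqrt{-2 + 18} - 568\right)^{2} = \left(\sqrt{16} - 568\right)^{2} = \left(4 - 568\right)^{2} = \left(-564\right)^{2} = 318096$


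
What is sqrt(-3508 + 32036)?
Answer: 4*sqrt(1783) ≈ 168.90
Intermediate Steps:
sqrt(-3508 + 32036) = sqrt(28528) = 4*sqrt(1783)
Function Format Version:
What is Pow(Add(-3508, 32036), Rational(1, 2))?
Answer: Mul(4, Pow(1783, Rational(1, 2))) ≈ 168.90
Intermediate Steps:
Pow(Add(-3508, 32036), Rational(1, 2)) = Pow(28528, Rational(1, 2)) = Mul(4, Pow(1783, Rational(1, 2)))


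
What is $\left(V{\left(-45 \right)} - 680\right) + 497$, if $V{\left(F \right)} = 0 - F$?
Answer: $-138$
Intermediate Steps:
$V{\left(F \right)} = - F$
$\left(V{\left(-45 \right)} - 680\right) + 497 = \left(\left(-1\right) \left(-45\right) - 680\right) + 497 = \left(45 - 680\right) + 497 = -635 + 497 = -138$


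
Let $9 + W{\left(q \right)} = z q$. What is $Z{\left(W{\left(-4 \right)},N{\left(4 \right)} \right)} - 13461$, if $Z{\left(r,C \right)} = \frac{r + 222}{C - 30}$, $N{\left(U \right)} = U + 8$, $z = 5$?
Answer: $- \frac{242491}{18} \approx -13472.0$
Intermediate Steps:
$N{\left(U \right)} = 8 + U$
$W{\left(q \right)} = -9 + 5 q$
$Z{\left(r,C \right)} = \frac{222 + r}{-30 + C}$
$Z{\left(W{\left(-4 \right)},N{\left(4 \right)} \right)} - 13461 = \frac{222 + \left(-9 + 5 \left(-4\right)\right)}{-30 + \left(8 + 4\right)} - 13461 = \frac{222 - 29}{-30 + 12} - 13461 = \frac{222 - 29}{-18} - 13461 = \left(- \frac{1}{18}\right) 193 - 13461 = - \frac{193}{18} - 13461 = - \frac{242491}{18}$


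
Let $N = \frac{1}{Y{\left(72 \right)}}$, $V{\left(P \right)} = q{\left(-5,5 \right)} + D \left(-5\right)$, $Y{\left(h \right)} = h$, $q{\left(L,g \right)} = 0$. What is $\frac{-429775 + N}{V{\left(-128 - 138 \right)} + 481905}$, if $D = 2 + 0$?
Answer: $- \frac{30943799}{34696440} \approx -0.89184$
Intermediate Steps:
$D = 2$
$V{\left(P \right)} = -10$ ($V{\left(P \right)} = 0 + 2 \left(-5\right) = 0 - 10 = -10$)
$N = \frac{1}{72} \approx 0.013889$
$\frac{-429775 + N}{V{\left(-128 - 138 \right)} + 481905} = \frac{-429775 + \frac{1}{72}}{-10 + 481905} = - \frac{30943799}{72 \cdot 481895} = \left(- \frac{30943799}{72}\right) \frac{1}{481895} = - \frac{30943799}{34696440}$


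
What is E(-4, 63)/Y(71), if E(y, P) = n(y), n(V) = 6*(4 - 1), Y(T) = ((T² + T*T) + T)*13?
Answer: 18/131989 ≈ 0.00013637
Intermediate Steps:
Y(T) = 13*T + 26*T² (Y(T) = ((T² + T²) + T)*13 = (2*T² + T)*13 = (T + 2*T²)*13 = 13*T + 26*T²)
n(V) = 18 (n(V) = 6*3 = 18)
E(y, P) = 18
E(-4, 63)/Y(71) = 18/((13*71*(1 + 2*71))) = 18/((13*71*(1 + 142))) = 18/((13*71*143)) = 18/131989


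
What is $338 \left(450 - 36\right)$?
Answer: $139932$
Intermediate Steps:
$338 \left(450 - 36\right) = 338 \cdot 414 = 139932$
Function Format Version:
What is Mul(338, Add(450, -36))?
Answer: 139932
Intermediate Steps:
Mul(338, Add(450, -36)) = Mul(338, 414) = 139932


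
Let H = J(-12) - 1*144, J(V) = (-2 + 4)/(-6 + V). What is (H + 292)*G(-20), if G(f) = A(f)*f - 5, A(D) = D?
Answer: 525745/9 ≈ 58416.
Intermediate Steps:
J(V) = 2/(-6 + V)
H = -1297/9 (H = 2/(-6 - 12) - 1*144 = 2/(-18) - 144 = 2*(-1/18) - 144 = -⅑ - 144 = -1297/9 ≈ -144.11)
G(f) = -5 + f² (G(f) = f*f - 5 = f² - 5 = -5 + f²)
(H + 292)*G(-20) = (-1297/9 + 292)*(-5 + (-20)²) = 1331*(-5 + 400)/9 = (1331/9)*395 = 525745/9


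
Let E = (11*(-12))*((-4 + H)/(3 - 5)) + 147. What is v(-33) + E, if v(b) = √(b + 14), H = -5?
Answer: -447 + I*√19 ≈ -447.0 + 4.3589*I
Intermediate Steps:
E = -447 (E = (11*(-12))*((-4 - 5)/(3 - 5)) + 147 = -(-1188)/(-2) + 147 = -(-1188)*(-1)/2 + 147 = -132*9/2 + 147 = -594 + 147 = -447)
v(b) = √(14 + b)
v(-33) + E = √(14 - 33) - 447 = √(-19) - 447 = I*√19 - 447 = -447 + I*√19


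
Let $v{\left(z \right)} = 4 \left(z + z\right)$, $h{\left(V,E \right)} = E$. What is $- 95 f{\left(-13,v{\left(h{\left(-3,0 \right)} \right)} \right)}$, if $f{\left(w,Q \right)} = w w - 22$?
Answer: $-13965$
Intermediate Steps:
$v{\left(z \right)} = 8 z$ ($v{\left(z \right)} = 4 \cdot 2 z = 8 z$)
$f{\left(w,Q \right)} = -22 + w^{2}$ ($f{\left(w,Q \right)} = w^{2} - 22 = -22 + w^{2}$)
$- 95 f{\left(-13,v{\left(h{\left(-3,0 \right)} \right)} \right)} = - 95 \left(-22 + \left(-13\right)^{2}\right) = - 95 \left(-22 + 169\right) = \left(-95\right) 147 = -13965$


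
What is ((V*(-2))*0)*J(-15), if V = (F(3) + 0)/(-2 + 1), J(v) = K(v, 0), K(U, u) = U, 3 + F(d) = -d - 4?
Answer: 0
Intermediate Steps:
F(d) = -7 - d (F(d) = -3 + (-d - 4) = -3 + (-4 - d) = -7 - d)
J(v) = v
V = 10 (V = ((-7 - 1*3) + 0)/(-2 + 1) = ((-7 - 3) + 0)/(-1) = (-10 + 0)*(-1) = -10*(-1) = 10)
((V*(-2))*0)*J(-15) = ((10*(-2))*0)*(-15) = -20*0*(-15) = 0*(-15) = 0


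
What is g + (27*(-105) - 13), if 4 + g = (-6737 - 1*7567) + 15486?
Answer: -1670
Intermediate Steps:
g = 1178 (g = -4 + ((-6737 - 1*7567) + 15486) = -4 + ((-6737 - 7567) + 15486) = -4 + (-14304 + 15486) = -4 + 1182 = 1178)
g + (27*(-105) - 13) = 1178 + (27*(-105) - 13) = 1178 + (-2835 - 13) = 1178 - 2848 = -1670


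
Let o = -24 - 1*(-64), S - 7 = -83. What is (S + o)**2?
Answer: 1296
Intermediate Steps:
S = -76 (S = 7 - 83 = -76)
o = 40 (o = -24 + 64 = 40)
(S + o)**2 = (-76 + 40)**2 = (-36)**2 = 1296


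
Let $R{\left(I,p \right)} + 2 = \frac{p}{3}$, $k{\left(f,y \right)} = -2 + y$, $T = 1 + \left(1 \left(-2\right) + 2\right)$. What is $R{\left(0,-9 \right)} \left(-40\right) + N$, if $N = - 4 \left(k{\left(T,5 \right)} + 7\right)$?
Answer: $160$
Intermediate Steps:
$T = 1$ ($T = 1 + \left(-2 + 2\right) = 1 + 0 = 1$)
$R{\left(I,p \right)} = -2 + \frac{p}{3}$
$N = -40$ ($N = - 4 \left(\left(-2 + 5\right) + 7\right) = - 4 \left(3 + 7\right) = \left(-4\right) 10 = -40$)
$R{\left(0,-9 \right)} \left(-40\right) + N = \left(-2 + \frac{1}{3} \left(-9\right)\right) \left(-40\right) - 40 = \left(-2 - 3\right) \left(-40\right) - 40 = \left(-5\right) \left(-40\right) - 40 = 200 - 40 = 160$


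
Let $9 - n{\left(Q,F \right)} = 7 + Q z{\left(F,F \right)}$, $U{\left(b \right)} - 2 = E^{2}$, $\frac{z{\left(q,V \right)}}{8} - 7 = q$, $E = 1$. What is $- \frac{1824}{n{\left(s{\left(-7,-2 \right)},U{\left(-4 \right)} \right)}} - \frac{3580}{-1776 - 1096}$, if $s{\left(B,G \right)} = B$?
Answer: $- \frac{403321}{201758} \approx -1.999$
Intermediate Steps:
$z{\left(q,V \right)} = 56 + 8 q$
$U{\left(b \right)} = 3$ ($U{\left(b \right)} = 2 + 1^{2} = 2 + 1 = 3$)
$n{\left(Q,F \right)} = 2 - Q \left(56 + 8 F\right)$ ($n{\left(Q,F \right)} = 9 - \left(7 + Q \left(56 + 8 F\right)\right) = 2 - Q \left(56 + 8 F\right)$)
$- \frac{1824}{n{\left(s{\left(-7,-2 \right)},U{\left(-4 \right)} \right)}} - \frac{3580}{-1776 - 1096} = - \frac{1824}{2 - - 56 \left(7 + 3\right)} - \frac{3580}{-1776 - 1096} = - \frac{1824}{2 - \left(-56\right) 10} - \frac{3580}{-1776 - 1096} = - \frac{1824}{2 + 560} - \frac{3580}{-2872} = - \frac{1824}{562} - - \frac{895}{718} = \left(-1824\right) \frac{1}{562} + \frac{895}{718} = - \frac{912}{281} + \frac{895}{718} = - \frac{403321}{201758}$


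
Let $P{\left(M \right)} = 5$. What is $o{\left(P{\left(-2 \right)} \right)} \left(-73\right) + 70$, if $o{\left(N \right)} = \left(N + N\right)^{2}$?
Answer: $-7230$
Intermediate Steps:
$o{\left(N \right)} = 4 N^{2}$ ($o{\left(N \right)} = \left(2 N\right)^{2} = 4 N^{2}$)
$o{\left(P{\left(-2 \right)} \right)} \left(-73\right) + 70 = 4 \cdot 5^{2} \left(-73\right) + 70 = 4 \cdot 25 \left(-73\right) + 70 = 100 \left(-73\right) + 70 = -7300 + 70 = -7230$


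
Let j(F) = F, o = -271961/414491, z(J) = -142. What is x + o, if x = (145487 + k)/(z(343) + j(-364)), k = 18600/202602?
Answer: -185536472649351/643821409462 ≈ -288.18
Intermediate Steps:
o = -271961/414491 (o = -271961*1/414491 = -271961/414491 ≈ -0.65613)
k = 3100/33767 (k = 18600*(1/202602) = 3100/33767 ≈ 0.091806)
x = -4912662629/17086102 (x = (145487 + 3100/33767)/(-142 - 364) = (4912662629/33767)/(-506) = (4912662629/33767)*(-1/506) = -4912662629/17086102 ≈ -287.52)
x + o = -4912662629/17086102 - 271961/414491 = -185536472649351/643821409462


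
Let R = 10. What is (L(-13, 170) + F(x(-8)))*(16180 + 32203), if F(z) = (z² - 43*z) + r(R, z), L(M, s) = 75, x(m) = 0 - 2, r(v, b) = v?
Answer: 8467025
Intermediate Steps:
x(m) = -2
F(z) = 10 + z² - 43*z (F(z) = (z² - 43*z) + 10 = 10 + z² - 43*z)
(L(-13, 170) + F(x(-8)))*(16180 + 32203) = (75 + (10 + (-2)² - 43*(-2)))*(16180 + 32203) = (75 + (10 + 4 + 86))*48383 = (75 + 100)*48383 = 175*48383 = 8467025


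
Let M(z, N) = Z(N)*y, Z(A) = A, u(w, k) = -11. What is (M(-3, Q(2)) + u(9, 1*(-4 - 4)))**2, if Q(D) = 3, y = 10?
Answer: 361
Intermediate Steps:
M(z, N) = 10*N (M(z, N) = N*10 = 10*N)
(M(-3, Q(2)) + u(9, 1*(-4 - 4)))**2 = (10*3 - 11)**2 = (30 - 11)**2 = 19**2 = 361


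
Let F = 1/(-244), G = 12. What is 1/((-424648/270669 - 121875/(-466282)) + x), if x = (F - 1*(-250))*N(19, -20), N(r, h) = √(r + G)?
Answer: 6326185127238691376108808/9374001270566072734034692140443 + 1209569447342372088192449004*√31/9374001270566072734034692140443 ≈ 0.00071911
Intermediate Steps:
F = -1/244 ≈ -0.0040984
N(r, h) = √(12 + r) (N(r, h) = √(r + 12) = √(12 + r))
x = 60999*√31/244 (x = (-1/244 - 1*(-250))*√(12 + 19) = (-1/244 + 250)*√31 = 60999*√31/244 ≈ 1391.9)
1/((-424648/270669 - 121875/(-466282)) + x) = 1/((-424648/270669 - 121875/(-466282)) + 60999*√31/244) = 1/((-424648*1/270669 - 121875*(-1/466282)) + 60999*√31/244) = 1/((-60664/38667 + 121875/466282) + 60999*√31/244) = 1/(-23573990623/18029726094 + 60999*√31/244)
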